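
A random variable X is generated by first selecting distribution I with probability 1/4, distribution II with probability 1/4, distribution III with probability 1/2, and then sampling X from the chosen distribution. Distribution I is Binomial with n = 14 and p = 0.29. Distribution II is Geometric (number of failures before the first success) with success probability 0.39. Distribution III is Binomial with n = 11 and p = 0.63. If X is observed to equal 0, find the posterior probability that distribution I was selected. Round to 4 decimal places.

Likelihoods P(X=0 | ·): I: 0.00827212; II: 0.39; III: 1.77918e-05.
Posterior ∝ prior × likelihood. Numerator for I: 0.25·0.00827212 = 0.00206803.
Normalizing constant: 0.25·0.00827212 + 0.25·0.39 + 0.5·1.77918e-05 = 0.0995769.
P(I | observation) = 0.00206803 / 0.0995769 = 0.0207682.

0.0208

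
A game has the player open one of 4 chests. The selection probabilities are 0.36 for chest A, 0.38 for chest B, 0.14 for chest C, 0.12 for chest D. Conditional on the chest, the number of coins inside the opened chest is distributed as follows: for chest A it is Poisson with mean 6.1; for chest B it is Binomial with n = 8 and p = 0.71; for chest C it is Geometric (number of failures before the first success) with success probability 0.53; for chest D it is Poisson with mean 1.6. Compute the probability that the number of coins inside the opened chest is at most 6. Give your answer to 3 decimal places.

Conditional on each chest, P(X ≤ 6): A: 0.590245; B: 0.724418; C: 0.994934; D: 0.998664.
By total probability, P(X ≤ 6) = 0.36·0.590245 + 0.38·0.724418 + 0.14·0.994934 + 0.12·0.998664 = 0.746897.

0.747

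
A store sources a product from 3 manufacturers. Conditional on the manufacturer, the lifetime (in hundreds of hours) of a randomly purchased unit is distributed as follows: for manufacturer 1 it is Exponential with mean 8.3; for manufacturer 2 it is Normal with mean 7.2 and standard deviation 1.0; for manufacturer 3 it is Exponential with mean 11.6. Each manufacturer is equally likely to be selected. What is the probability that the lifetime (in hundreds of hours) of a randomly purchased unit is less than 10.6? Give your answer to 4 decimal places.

0.7733

Conditional on each manufacturer, P(X < 10.6): 1: 0.721158; 2: 0.999663; 3: 0.599.
By total probability, P(X < 10.6) = 0.333333·0.721158 + 0.333333·0.999663 + 0.333333·0.599 = 0.773273.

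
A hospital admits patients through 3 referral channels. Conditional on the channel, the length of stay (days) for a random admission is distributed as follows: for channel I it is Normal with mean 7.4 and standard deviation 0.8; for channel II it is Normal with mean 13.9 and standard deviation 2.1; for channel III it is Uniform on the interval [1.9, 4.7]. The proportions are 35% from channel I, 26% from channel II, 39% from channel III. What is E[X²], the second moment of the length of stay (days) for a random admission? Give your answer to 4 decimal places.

75.2731

For each component E[X²] = Var + (mean)², giving I: 55.4; II: 197.62; III: 11.5433.
Overall E[X²] = 0.35·55.4 + 0.26·197.62 + 0.39·11.5433 = 75.2731.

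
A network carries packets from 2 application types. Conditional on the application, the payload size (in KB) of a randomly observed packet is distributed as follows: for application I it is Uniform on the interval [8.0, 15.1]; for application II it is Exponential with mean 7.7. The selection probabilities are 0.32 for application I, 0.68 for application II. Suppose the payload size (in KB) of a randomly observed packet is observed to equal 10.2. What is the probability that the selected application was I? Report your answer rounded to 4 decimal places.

0.6575

Likelihoods f(10.2 | ·): I: 0.140845; II: 0.0345311.
Posterior ∝ prior × likelihood. Numerator for I: 0.32·0.140845 = 0.0450704.
Normalizing constant: 0.32·0.140845 + 0.68·0.0345311 = 0.0685516.
P(I | observation) = 0.0450704 / 0.0685516 = 0.657468.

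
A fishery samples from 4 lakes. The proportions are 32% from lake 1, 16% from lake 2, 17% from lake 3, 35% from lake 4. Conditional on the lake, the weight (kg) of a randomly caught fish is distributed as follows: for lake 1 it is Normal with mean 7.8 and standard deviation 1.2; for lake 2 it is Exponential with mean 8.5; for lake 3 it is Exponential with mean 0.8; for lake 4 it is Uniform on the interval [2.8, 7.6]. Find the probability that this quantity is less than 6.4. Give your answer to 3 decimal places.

0.556

Conditional on each lake, P(X < 6.4): 1: 0.121673; 2: 0.529021; 3: 0.999665; 4: 0.75.
By total probability, P(X < 6.4) = 0.32·0.121673 + 0.16·0.529021 + 0.17·0.999665 + 0.35·0.75 = 0.556021.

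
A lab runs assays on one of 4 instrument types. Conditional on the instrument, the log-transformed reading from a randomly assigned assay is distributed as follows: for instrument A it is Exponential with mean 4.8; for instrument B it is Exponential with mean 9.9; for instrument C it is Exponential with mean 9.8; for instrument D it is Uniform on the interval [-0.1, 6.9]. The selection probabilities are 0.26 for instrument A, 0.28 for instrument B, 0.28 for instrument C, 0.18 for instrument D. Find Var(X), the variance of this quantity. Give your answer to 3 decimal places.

69.059

Per component, A: μ=4.8, E[X²]=46.08; B: μ=9.9, E[X²]=196.02; C: μ=9.8, E[X²]=192.08; D: μ=3.4, E[X²]=15.6433.
E[X] = 0.26·4.8 + 0.28·9.9 + 0.28·9.8 + 0.18·3.4 = 7.376.
E[X²] = 0.26·46.08 + 0.28·196.02 + 0.28·192.08 + 0.18·15.6433 = 123.465.
Var(X) = E[X²] − (E[X])² = 123.465 − 54.4054 = 69.0592.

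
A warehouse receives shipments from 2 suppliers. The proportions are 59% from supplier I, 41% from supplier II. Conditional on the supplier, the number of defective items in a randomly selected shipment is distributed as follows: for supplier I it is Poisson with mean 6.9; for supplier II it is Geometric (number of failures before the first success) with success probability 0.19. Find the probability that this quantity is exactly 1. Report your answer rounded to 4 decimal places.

Conditional on each supplier, P(X = 1): I: 0.00695372; II: 0.1539.
By total probability, P(X = 1) = 0.59·0.00695372 + 0.41·0.1539 = 0.0672017.

0.0672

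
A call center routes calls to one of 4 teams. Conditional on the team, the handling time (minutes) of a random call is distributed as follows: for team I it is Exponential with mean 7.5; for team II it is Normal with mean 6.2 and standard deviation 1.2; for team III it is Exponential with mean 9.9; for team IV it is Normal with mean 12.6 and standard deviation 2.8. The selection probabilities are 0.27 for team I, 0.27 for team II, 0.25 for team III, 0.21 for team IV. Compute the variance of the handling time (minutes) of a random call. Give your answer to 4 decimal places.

Per component, I: μ=7.5, E[X²]=112.5; II: μ=6.2, E[X²]=39.88; III: μ=9.9, E[X²]=196.02; IV: μ=12.6, E[X²]=166.6.
E[X] = 0.27·7.5 + 0.27·6.2 + 0.25·9.9 + 0.21·12.6 = 8.82.
E[X²] = 0.27·112.5 + 0.27·39.88 + 0.25·196.02 + 0.21·166.6 = 125.134.
Var(X) = E[X²] − (E[X])² = 125.134 − 77.7924 = 47.3412.

47.3412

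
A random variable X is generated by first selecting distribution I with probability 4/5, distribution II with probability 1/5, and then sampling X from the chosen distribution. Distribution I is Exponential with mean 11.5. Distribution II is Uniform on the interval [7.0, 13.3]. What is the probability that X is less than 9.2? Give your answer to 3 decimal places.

0.510

Conditional on each component, P(X < 9.2): I: 0.550671; II: 0.349206.
By total probability, P(X < 9.2) = 0.8·0.550671 + 0.2·0.349206 = 0.510378.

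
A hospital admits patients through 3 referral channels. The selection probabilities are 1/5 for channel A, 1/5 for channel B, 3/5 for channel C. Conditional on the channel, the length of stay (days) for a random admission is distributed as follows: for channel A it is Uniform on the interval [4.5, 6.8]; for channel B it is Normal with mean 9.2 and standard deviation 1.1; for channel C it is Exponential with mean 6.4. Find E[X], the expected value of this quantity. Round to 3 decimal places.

6.810

Component means — A: 5.65; B: 9.2; C: 6.4.
E[X] = 0.2·5.65 + 0.2·9.2 + 0.6·6.4 = 6.81.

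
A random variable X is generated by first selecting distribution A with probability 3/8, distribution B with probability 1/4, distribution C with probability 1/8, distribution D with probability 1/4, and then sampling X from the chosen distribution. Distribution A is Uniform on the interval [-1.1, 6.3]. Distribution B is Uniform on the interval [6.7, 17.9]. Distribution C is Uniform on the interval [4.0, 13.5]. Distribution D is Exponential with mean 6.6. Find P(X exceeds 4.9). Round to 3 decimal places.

0.553

Conditional on each component, P(X > 4.9): A: 0.189189; B: 1; C: 0.905263; D: 0.475959.
By total probability, P(X > 4.9) = 0.375·0.189189 + 0.25·1 + 0.125·0.905263 + 0.25·0.475959 = 0.553094.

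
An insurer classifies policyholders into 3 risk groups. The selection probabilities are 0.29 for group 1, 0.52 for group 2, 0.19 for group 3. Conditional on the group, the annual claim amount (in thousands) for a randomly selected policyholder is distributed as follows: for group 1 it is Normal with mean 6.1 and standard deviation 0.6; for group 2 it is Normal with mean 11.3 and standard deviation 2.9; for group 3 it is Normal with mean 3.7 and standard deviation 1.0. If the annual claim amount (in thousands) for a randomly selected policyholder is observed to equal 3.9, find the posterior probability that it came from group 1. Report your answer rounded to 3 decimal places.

Likelihoods f(3.9 | ·): 1: 0.000800451; 2: 0.00530398; 3: 0.391043.
Posterior ∝ prior × likelihood. Numerator for 1: 0.29·0.000800451 = 0.000232131.
Normalizing constant: 0.29·0.000800451 + 0.52·0.00530398 + 0.19·0.391043 = 0.0772883.
P(1 | observation) = 0.000232131 / 0.0772883 = 0.00300344.

0.003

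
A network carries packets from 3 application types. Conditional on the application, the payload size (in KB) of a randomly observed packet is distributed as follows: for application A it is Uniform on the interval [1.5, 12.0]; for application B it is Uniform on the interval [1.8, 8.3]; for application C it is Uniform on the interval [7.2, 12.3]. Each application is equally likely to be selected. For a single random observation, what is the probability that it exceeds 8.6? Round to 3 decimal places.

Conditional on each application, P(X > 8.6): A: 0.32381; B: 0; C: 0.72549.
By total probability, P(X > 8.6) = 0.333333·0.32381 + 0.333333·0 + 0.333333·0.72549 = 0.349767.

0.350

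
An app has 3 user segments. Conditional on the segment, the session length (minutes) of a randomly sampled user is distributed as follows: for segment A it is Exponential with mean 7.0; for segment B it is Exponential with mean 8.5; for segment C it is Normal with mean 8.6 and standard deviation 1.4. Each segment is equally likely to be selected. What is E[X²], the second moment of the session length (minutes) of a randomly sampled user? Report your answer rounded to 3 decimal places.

106.140

For each component E[X²] = Var + (mean)², giving A: 98; B: 144.5; C: 75.92.
Overall E[X²] = 0.333333·98 + 0.333333·144.5 + 0.333333·75.92 = 106.14.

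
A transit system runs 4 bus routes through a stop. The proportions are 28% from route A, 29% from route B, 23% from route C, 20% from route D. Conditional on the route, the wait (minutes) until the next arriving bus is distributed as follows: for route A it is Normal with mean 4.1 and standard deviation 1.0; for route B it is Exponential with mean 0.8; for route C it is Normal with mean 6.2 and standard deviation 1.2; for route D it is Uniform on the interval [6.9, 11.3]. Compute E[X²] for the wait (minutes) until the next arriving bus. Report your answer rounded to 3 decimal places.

For each component E[X²] = Var + (mean)², giving A: 17.81; B: 1.28; C: 39.88; D: 84.4233.
Overall E[X²] = 0.28·17.81 + 0.29·1.28 + 0.23·39.88 + 0.2·84.4233 = 31.4151.

31.415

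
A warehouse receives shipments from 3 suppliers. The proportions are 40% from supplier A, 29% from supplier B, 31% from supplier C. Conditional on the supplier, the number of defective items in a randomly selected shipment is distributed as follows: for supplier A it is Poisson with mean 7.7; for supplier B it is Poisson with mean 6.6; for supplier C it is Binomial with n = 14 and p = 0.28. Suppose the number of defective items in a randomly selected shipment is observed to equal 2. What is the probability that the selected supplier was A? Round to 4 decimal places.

0.0944

Likelihoods P(X=2 | ·): A: 0.0134241; B: 0.0296288; C: 0.138467.
Posterior ∝ prior × likelihood. Numerator for A: 0.4·0.0134241 = 0.00536962.
Normalizing constant: 0.4·0.0134241 + 0.29·0.0296288 + 0.31·0.138467 = 0.0568869.
P(A | observation) = 0.00536962 / 0.0568869 = 0.0943913.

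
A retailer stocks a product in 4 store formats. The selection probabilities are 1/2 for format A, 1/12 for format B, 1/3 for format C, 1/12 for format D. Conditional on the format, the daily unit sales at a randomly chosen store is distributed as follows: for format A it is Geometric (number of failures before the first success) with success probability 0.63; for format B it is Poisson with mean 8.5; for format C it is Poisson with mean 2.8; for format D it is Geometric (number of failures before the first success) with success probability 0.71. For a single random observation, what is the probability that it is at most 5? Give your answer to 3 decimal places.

Conditional on each format, P(X ≤ 5): A: 0.997434; B: 0.149597; C: 0.93489; D: 0.999405.
By total probability, P(X ≤ 5) = 0.5·0.997434 + 0.0833333·0.149597 + 0.333333·0.93489 + 0.0833333·0.999405 = 0.906097.

0.906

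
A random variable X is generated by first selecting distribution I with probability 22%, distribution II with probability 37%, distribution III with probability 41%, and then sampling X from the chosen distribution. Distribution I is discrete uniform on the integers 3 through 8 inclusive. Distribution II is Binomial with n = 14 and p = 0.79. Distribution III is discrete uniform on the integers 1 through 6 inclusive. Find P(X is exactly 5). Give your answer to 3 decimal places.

Conditional on each component, P(X = 5): I: 0.166667; II: 0.000489298; III: 0.166667.
By total probability, P(X = 5) = 0.22·0.166667 + 0.37·0.000489298 + 0.41·0.166667 = 0.105181.

0.105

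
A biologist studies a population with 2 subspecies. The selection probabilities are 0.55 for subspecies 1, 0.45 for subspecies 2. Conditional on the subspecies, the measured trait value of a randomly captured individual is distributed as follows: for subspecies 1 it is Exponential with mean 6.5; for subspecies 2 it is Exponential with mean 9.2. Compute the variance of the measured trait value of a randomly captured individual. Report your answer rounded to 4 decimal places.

Per component, 1: μ=6.5, E[X²]=84.5; 2: μ=9.2, E[X²]=169.28.
E[X] = 0.55·6.5 + 0.45·9.2 = 7.715.
E[X²] = 0.55·84.5 + 0.45·169.28 = 122.651.
Var(X) = E[X²] − (E[X])² = 122.651 − 59.5212 = 63.1298.

63.1298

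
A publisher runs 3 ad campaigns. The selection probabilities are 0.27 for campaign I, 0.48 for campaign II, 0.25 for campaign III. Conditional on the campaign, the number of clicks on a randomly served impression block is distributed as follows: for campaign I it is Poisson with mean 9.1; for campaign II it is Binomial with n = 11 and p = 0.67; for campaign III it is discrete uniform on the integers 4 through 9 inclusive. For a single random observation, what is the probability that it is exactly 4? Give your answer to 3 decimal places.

Conditional on each campaign, P(X = 4): I: 0.0319062; II: 0.0283407; III: 0.166667.
By total probability, P(X = 4) = 0.27·0.0319062 + 0.48·0.0283407 + 0.25·0.166667 = 0.0638849.

0.064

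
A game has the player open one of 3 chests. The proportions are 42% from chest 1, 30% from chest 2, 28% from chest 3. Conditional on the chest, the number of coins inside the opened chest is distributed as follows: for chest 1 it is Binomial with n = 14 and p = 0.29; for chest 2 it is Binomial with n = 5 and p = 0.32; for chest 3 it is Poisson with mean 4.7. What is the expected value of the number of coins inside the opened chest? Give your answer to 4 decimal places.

3.5012

Component means — 1: 4.06; 2: 1.6; 3: 4.7.
E[X] = 0.42·4.06 + 0.3·1.6 + 0.28·4.7 = 3.5012.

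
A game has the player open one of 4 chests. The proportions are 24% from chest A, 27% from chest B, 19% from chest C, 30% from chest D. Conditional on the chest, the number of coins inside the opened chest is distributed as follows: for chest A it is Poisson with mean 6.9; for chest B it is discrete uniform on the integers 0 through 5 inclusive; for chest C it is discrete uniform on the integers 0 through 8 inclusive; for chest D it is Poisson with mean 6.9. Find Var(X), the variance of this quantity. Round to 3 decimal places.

9.581

Per component, A: μ=6.9, E[X²]=54.51; B: μ=2.5, E[X²]=9.16667; C: μ=4, E[X²]=22.6667; D: μ=6.9, E[X²]=54.51.
E[X] = 0.24·6.9 + 0.27·2.5 + 0.19·4 + 0.3·6.9 = 5.161.
E[X²] = 0.24·54.51 + 0.27·9.16667 + 0.19·22.6667 + 0.3·54.51 = 36.2171.
Var(X) = E[X²] − (E[X])² = 36.2171 − 26.6359 = 9.58115.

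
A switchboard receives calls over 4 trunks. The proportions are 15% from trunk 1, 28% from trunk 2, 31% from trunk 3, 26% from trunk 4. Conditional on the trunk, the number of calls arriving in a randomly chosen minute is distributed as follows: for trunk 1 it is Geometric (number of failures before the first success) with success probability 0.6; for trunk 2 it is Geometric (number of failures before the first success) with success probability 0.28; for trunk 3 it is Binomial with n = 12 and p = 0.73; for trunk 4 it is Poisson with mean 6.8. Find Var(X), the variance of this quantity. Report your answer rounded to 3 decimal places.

Per component, 1: μ=0.666667, E[X²]=1.55556; 2: μ=2.57143, E[X²]=15.7959; 3: μ=8.76, E[X²]=79.1028; 4: μ=6.8, E[X²]=53.04.
E[X] = 0.15·0.666667 + 0.28·2.57143 + 0.31·8.76 + 0.26·6.8 = 5.3036.
E[X²] = 0.15·1.55556 + 0.28·15.7959 + 0.31·79.1028 + 0.26·53.04 = 42.9685.
Var(X) = E[X²] − (E[X])² = 42.9685 − 28.1282 = 14.8403.

14.840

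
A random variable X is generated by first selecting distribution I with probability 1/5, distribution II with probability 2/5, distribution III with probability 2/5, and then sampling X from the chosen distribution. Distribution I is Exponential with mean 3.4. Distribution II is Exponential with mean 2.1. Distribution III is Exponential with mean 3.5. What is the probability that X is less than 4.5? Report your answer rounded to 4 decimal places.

Conditional on each component, P(X < 4.5): I: 0.733806; II: 0.882681; III: 0.723547.
By total probability, P(X < 4.5) = 0.2·0.733806 + 0.4·0.882681 + 0.4·0.723547 = 0.789252.

0.7893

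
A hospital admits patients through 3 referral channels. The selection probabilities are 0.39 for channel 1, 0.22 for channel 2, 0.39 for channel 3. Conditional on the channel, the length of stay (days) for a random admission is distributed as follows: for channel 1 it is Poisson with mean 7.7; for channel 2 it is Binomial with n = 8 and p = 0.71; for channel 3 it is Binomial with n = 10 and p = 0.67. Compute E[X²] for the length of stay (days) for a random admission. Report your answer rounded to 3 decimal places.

51.956

For each component E[X²] = Var + (mean)², giving 1: 66.99; 2: 33.9096; 3: 47.101.
Overall E[X²] = 0.39·66.99 + 0.22·33.9096 + 0.39·47.101 = 51.9556.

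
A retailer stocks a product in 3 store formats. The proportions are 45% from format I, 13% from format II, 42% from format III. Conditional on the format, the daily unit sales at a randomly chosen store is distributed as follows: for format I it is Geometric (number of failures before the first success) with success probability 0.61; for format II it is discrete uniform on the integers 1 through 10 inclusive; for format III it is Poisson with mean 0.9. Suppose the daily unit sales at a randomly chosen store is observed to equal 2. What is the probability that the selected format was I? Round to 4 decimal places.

Likelihoods P(X=2 | ·): I: 0.092781; II: 0.1; III: 0.164661.
Posterior ∝ prior × likelihood. Numerator for I: 0.45·0.092781 = 0.0417515.
Normalizing constant: 0.45·0.092781 + 0.13·0.1 + 0.42·0.164661 = 0.123909.
P(I | observation) = 0.0417515 / 0.123909 = 0.336953.

0.3370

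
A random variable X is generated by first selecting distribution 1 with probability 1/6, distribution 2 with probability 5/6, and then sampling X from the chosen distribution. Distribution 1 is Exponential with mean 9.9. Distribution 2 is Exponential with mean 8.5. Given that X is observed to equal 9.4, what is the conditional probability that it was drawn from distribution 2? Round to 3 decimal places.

0.833

Likelihoods f(9.4 | ·): 1: 0.0390845; 2: 0.0389316.
Posterior ∝ prior × likelihood. Numerator for 2: 0.833333·0.0389316 = 0.032443.
Normalizing constant: 0.166667·0.0390845 + 0.833333·0.0389316 = 0.0389571.
P(2 | observation) = 0.032443 / 0.0389571 = 0.832788.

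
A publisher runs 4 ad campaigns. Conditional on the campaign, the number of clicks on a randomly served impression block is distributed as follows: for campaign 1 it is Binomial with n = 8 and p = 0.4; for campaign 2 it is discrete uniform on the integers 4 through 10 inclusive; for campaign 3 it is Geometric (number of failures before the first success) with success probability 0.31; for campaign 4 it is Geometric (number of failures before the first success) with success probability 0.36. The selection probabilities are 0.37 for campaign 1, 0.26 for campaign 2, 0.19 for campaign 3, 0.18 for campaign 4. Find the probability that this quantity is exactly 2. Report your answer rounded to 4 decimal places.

0.1319

Conditional on each campaign, P(X = 2): 1: 0.209019; 2: 0; 3: 0.147591; 4: 0.147456.
By total probability, P(X = 2) = 0.37·0.209019 + 0.26·0 + 0.19·0.147591 + 0.18·0.147456 = 0.131921.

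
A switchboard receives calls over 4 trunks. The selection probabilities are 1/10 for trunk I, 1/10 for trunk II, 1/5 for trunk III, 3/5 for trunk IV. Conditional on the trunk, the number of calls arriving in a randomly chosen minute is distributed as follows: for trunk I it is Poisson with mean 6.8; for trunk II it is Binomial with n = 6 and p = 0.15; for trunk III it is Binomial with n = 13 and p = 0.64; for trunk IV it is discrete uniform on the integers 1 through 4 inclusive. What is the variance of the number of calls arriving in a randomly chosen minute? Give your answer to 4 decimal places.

8.9287

Per component, I: μ=6.8, E[X²]=53.04; II: μ=0.9, E[X²]=1.575; III: μ=8.32, E[X²]=72.2176; IV: μ=2.5, E[X²]=7.5.
E[X] = 0.1·6.8 + 0.1·0.9 + 0.2·8.32 + 0.6·2.5 = 3.934.
E[X²] = 0.1·53.04 + 0.1·1.575 + 0.2·72.2176 + 0.6·7.5 = 24.405.
Var(X) = E[X²] − (E[X])² = 24.405 − 15.4764 = 8.92866.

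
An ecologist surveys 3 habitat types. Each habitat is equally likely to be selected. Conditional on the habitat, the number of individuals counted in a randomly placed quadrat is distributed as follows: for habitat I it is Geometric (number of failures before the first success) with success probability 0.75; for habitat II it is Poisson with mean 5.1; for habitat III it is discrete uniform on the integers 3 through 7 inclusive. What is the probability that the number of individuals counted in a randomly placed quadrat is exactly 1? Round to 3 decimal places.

0.073

Conditional on each habitat, P(X = 1): I: 0.1875; II: 0.0310934; III: 0.
By total probability, P(X = 1) = 0.333333·0.1875 + 0.333333·0.0310934 + 0.333333·0 = 0.0728645.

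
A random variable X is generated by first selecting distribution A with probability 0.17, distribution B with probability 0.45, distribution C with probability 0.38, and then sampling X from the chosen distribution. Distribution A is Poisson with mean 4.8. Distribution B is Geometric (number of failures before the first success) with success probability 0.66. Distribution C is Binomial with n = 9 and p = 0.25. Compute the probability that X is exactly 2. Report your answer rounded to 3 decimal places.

0.165

Conditional on each component, P(X = 2): A: 0.0948067; B: 0.076296; C: 0.300339.
By total probability, P(X = 2) = 0.17·0.0948067 + 0.45·0.076296 + 0.38·0.300339 = 0.164579.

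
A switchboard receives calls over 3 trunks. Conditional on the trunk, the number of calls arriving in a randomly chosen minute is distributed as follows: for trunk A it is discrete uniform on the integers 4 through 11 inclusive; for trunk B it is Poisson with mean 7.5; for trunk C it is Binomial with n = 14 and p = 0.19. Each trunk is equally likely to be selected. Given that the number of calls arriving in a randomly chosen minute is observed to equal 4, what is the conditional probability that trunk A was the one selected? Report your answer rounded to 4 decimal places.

Likelihoods P(X=4 | ·): A: 0.125; B: 0.0729164; C: 0.158598.
Posterior ∝ prior × likelihood. Numerator for A: 0.333333·0.125 = 0.0416667.
Normalizing constant: 0.333333·0.125 + 0.333333·0.0729164 + 0.333333·0.158598 = 0.118838.
P(A | observation) = 0.0416667 / 0.118838 = 0.350617.

0.3506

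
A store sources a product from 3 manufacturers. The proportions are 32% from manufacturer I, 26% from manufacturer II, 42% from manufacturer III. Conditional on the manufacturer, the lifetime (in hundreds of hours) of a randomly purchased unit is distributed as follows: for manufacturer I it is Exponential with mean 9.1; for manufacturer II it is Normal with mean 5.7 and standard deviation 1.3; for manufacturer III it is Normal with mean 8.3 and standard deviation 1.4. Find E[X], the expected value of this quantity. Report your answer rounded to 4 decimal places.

Component means — I: 9.1; II: 5.7; III: 8.3.
E[X] = 0.32·9.1 + 0.26·5.7 + 0.42·8.3 = 7.88.

7.8800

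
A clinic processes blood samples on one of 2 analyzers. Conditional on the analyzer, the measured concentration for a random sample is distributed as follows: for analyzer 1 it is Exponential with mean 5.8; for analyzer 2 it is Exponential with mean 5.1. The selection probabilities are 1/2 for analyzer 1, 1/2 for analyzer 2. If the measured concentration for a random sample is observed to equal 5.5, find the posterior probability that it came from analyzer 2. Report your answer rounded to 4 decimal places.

0.4996

Likelihoods f(5.5 | ·): 1: 0.0667946; 2: 0.0666919.
Posterior ∝ prior × likelihood. Numerator for 2: 0.5·0.0666919 = 0.0333459.
Normalizing constant: 0.5·0.0667946 + 0.5·0.0666919 = 0.0667432.
P(2 | observation) = 0.0333459 / 0.0667432 = 0.499615.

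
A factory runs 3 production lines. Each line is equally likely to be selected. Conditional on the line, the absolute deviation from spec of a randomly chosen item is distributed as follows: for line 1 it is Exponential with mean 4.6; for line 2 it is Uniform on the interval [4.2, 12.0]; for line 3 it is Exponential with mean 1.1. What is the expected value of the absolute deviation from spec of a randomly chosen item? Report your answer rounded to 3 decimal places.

4.600

Component means — 1: 4.6; 2: 8.1; 3: 1.1.
E[X] = 0.333333·4.6 + 0.333333·8.1 + 0.333333·1.1 = 4.6.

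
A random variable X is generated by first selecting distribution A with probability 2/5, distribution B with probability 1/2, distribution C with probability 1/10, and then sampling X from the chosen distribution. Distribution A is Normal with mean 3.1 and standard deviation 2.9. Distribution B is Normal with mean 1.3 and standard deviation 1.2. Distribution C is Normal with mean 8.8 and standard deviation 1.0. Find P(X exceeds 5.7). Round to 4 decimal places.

0.1740

Conditional on each component, P(X > 5.7): A: 0.184979; B: 0.000122866; C: 0.999032.
By total probability, P(X > 5.7) = 0.4·0.184979 + 0.5·0.000122866 + 0.1·0.999032 = 0.173956.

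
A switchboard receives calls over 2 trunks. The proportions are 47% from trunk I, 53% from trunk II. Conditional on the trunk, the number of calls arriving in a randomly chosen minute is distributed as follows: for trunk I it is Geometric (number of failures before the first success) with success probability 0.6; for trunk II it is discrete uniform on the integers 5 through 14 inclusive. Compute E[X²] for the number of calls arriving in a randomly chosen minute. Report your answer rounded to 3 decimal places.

For each component E[X²] = Var + (mean)², giving I: 1.55556; II: 98.5.
Overall E[X²] = 0.47·1.55556 + 0.53·98.5 = 52.9361.

52.936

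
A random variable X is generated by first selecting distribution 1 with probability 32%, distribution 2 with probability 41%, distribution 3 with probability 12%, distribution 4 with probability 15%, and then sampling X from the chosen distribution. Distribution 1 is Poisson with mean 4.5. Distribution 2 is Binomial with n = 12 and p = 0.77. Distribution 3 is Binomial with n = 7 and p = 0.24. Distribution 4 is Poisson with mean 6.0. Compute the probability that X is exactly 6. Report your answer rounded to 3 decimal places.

0.077

Conditional on each component, P(X = 6): 1: 0.12812; 2: 0.0285091; 3: 0.00101667; 4: 0.160623.
By total probability, P(X = 6) = 0.32·0.12812 + 0.41·0.0285091 + 0.12·0.00101667 + 0.15·0.160623 = 0.0769026.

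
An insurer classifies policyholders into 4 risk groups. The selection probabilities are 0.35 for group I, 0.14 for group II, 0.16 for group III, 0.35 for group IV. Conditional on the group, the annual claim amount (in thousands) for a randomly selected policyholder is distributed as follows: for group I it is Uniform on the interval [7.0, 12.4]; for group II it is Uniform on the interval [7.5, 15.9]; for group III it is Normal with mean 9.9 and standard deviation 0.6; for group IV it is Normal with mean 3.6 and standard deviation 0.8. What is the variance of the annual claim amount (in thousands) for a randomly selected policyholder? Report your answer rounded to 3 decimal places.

Per component, I: μ=9.7, E[X²]=96.52; II: μ=11.7, E[X²]=142.77; III: μ=9.9, E[X²]=98.37; IV: μ=3.6, E[X²]=13.6.
E[X] = 0.35·9.7 + 0.14·11.7 + 0.16·9.9 + 0.35·3.6 = 7.877.
E[X²] = 0.35·96.52 + 0.14·142.77 + 0.16·98.37 + 0.35·13.6 = 74.269.
Var(X) = E[X²] − (E[X])² = 74.269 − 62.0471 = 12.2219.

12.222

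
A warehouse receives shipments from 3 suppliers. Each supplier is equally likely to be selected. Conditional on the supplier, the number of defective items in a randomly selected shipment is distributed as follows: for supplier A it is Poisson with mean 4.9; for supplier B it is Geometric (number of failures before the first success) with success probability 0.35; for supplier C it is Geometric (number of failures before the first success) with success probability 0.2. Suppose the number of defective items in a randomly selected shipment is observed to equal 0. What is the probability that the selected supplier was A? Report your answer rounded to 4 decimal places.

Likelihoods P(X=0 | ·): A: 0.00744658; B: 0.35; C: 0.2.
Posterior ∝ prior × likelihood. Numerator for A: 0.333333·0.00744658 = 0.00248219.
Normalizing constant: 0.333333·0.00744658 + 0.333333·0.35 + 0.333333·0.2 = 0.185816.
P(A | observation) = 0.00248219 / 0.185816 = 0.0133584.

0.0134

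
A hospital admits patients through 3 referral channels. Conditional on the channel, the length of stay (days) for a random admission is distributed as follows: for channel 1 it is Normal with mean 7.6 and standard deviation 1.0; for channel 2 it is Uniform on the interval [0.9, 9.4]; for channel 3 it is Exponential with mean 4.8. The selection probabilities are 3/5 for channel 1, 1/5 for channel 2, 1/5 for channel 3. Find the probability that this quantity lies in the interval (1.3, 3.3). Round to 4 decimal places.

0.0990

Conditional on each channel, P(1.3 < X < 3.3): 1: 8.53976e-06; 2: 0.235294; 3: 0.259912.
By total probability, P(1.3 < X < 3.3) = 0.6·8.53976e-06 + 0.2·0.235294 + 0.2·0.259912 = 0.0990464.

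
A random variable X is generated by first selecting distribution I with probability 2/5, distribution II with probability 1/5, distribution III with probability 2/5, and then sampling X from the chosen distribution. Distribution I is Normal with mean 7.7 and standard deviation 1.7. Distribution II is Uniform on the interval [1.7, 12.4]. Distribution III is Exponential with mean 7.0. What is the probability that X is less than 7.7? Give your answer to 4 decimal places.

Conditional on each component, P(X < 7.7): I: 0.5; II: 0.560748; III: 0.667129.
By total probability, P(X < 7.7) = 0.4·0.5 + 0.2·0.560748 + 0.4·0.667129 = 0.579001.

0.5790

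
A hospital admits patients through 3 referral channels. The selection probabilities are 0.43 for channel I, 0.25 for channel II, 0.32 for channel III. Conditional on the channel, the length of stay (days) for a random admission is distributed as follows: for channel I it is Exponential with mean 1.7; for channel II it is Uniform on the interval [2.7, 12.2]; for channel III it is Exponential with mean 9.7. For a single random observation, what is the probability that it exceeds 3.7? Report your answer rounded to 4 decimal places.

Conditional on each channel, P(X > 3.7): I: 0.113441; II: 0.894737; III: 0.682875.
By total probability, P(X > 3.7) = 0.43·0.113441 + 0.25·0.894737 + 0.32·0.682875 = 0.490984.

0.4910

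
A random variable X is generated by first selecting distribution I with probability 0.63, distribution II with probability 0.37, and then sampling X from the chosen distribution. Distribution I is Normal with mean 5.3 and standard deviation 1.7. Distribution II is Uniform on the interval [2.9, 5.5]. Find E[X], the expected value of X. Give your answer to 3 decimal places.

4.893

Component means — I: 5.3; II: 4.2.
E[X] = 0.63·5.3 + 0.37·4.2 = 4.893.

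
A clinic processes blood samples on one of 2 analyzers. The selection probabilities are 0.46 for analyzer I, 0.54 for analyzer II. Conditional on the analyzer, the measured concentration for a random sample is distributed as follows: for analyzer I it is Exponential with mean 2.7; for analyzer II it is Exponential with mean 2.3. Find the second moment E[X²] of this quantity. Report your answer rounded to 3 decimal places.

12.420

For each component E[X²] = Var + (mean)², giving I: 14.58; II: 10.58.
Overall E[X²] = 0.46·14.58 + 0.54·10.58 = 12.42.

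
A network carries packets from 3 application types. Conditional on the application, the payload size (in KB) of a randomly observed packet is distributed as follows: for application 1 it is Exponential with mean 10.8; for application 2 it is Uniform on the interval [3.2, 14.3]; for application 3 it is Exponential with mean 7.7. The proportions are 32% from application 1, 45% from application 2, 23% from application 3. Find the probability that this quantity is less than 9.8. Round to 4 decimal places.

Conditional on each application, P(X < 9.8): 1: 0.596431; 2: 0.594595; 3: 0.719933.
By total probability, P(X < 9.8) = 0.32·0.596431 + 0.45·0.594595 + 0.23·0.719933 = 0.62401.

0.6240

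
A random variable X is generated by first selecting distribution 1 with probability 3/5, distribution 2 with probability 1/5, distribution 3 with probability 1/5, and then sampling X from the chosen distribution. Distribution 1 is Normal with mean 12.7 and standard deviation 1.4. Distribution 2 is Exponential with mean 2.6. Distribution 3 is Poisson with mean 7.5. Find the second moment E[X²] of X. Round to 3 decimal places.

113.404

For each component E[X²] = Var + (mean)², giving 1: 163.25; 2: 13.52; 3: 63.75.
Overall E[X²] = 0.6·163.25 + 0.2·13.52 + 0.2·63.75 = 113.404.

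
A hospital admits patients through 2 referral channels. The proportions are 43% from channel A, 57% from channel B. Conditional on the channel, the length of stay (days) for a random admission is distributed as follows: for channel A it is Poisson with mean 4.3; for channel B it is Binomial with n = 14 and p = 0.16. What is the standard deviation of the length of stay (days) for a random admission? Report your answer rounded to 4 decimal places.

Per component, A: μ=4.3, E[X²]=22.79; B: μ=2.24, E[X²]=6.8992.
E[X] = 0.43·4.3 + 0.57·2.24 = 3.1258.
E[X²] = 0.43·22.79 + 0.57·6.8992 = 13.7322.
Var(X) = E[X²] − (E[X])² = 13.7322 − 9.77063 = 3.96162.
SD(X) = √3.96162 = 1.99038.

1.9904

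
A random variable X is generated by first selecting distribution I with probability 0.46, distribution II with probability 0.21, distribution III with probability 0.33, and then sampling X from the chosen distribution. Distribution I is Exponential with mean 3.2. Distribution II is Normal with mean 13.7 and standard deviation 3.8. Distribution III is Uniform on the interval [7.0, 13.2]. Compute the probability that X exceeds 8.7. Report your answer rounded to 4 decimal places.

0.4601

Conditional on each component, P(X > 8.7): I: 0.0659571; II: 0.905878; III: 0.725806.
By total probability, P(X > 8.7) = 0.46·0.0659571 + 0.21·0.905878 + 0.33·0.725806 = 0.460091.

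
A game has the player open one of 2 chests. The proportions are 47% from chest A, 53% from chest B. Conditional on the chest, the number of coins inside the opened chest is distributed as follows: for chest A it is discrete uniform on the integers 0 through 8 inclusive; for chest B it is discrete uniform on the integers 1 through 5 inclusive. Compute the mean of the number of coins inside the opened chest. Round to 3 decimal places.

3.470

Component means — A: 4; B: 3.
E[X] = 0.47·4 + 0.53·3 = 3.47.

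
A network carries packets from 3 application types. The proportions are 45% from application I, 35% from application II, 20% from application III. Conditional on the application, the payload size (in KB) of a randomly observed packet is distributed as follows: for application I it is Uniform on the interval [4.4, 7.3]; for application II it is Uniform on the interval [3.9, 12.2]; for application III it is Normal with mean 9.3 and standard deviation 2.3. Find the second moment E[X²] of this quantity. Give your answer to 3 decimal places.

58.762

For each component E[X²] = Var + (mean)², giving I: 34.9233; II: 70.5433; III: 91.78.
Overall E[X²] = 0.45·34.9233 + 0.35·70.5433 + 0.2·91.78 = 58.7617.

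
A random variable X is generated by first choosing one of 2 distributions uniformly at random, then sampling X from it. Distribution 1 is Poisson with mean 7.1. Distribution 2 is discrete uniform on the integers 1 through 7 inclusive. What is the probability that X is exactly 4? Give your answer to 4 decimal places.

Conditional on each component, P(X = 4): 1: 0.0873638; 2: 0.142857.
By total probability, P(X = 4) = 0.5·0.0873638 + 0.5·0.142857 = 0.11511.

0.1151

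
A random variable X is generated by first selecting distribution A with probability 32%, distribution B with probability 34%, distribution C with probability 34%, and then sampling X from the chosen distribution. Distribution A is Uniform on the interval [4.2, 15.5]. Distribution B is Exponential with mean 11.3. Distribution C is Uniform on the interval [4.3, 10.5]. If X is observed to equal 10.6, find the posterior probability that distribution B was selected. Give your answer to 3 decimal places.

Likelihoods f(10.6 | ·): A: 0.0884956; B: 0.0346362; C: 0.
Posterior ∝ prior × likelihood. Numerator for B: 0.34·0.0346362 = 0.0117763.
Normalizing constant: 0.32·0.0884956 + 0.34·0.0346362 + 0.34·0 = 0.0400949.
P(B | observation) = 0.0117763 / 0.0400949 = 0.293711.

0.294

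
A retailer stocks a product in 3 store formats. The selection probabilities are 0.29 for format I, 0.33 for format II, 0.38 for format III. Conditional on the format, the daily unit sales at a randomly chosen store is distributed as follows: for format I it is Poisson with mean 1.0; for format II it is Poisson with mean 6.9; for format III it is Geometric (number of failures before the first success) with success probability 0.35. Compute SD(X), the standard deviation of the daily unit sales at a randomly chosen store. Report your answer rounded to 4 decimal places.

3.3443

Per component, I: μ=1, E[X²]=2; II: μ=6.9, E[X²]=54.51; III: μ=1.85714, E[X²]=8.7551.
E[X] = 0.29·1 + 0.33·6.9 + 0.38·1.85714 = 3.27271.
E[X²] = 0.29·2 + 0.33·54.51 + 0.38·8.7551 = 21.8952.
Var(X) = E[X²] − (E[X])² = 21.8952 − 10.7107 = 11.1846.
SD(X) = √11.1846 = 3.34434.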